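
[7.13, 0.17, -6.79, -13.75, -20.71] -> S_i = 7.13 + -6.96*i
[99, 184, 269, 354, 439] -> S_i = 99 + 85*i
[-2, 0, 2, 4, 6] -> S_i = -2 + 2*i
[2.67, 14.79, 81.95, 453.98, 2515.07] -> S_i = 2.67*5.54^i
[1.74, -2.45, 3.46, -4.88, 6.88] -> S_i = 1.74*(-1.41)^i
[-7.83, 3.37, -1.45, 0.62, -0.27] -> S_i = -7.83*(-0.43)^i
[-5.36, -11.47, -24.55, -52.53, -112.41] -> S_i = -5.36*2.14^i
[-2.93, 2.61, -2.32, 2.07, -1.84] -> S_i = -2.93*(-0.89)^i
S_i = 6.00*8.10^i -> [6.0, 48.6, 393.66, 3188.65, 25828.03]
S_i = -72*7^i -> [-72, -504, -3528, -24696, -172872]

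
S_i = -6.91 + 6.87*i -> [-6.91, -0.04, 6.83, 13.7, 20.57]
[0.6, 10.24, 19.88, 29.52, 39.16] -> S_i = 0.60 + 9.64*i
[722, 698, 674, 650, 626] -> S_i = 722 + -24*i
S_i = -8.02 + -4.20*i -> [-8.02, -12.22, -16.42, -20.62, -24.82]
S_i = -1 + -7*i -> [-1, -8, -15, -22, -29]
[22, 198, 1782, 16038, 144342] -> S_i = 22*9^i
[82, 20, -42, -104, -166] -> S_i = 82 + -62*i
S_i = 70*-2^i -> [70, -140, 280, -560, 1120]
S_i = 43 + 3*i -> [43, 46, 49, 52, 55]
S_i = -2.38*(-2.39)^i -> [-2.38, 5.69, -13.59, 32.49, -77.65]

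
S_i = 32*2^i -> [32, 64, 128, 256, 512]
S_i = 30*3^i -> [30, 90, 270, 810, 2430]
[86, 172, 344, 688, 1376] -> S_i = 86*2^i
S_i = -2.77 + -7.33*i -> [-2.77, -10.1, -17.43, -24.76, -32.09]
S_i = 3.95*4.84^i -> [3.95, 19.12, 92.53, 447.85, 2167.6]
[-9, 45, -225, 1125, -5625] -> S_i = -9*-5^i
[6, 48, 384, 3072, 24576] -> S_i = 6*8^i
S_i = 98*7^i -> [98, 686, 4802, 33614, 235298]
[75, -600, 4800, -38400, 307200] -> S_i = 75*-8^i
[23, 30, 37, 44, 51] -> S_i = 23 + 7*i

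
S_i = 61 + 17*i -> [61, 78, 95, 112, 129]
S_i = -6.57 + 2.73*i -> [-6.57, -3.84, -1.11, 1.62, 4.35]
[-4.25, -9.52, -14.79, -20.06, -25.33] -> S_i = -4.25 + -5.27*i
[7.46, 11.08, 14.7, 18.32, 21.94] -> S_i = 7.46 + 3.62*i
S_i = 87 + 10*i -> [87, 97, 107, 117, 127]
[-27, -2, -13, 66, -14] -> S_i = Random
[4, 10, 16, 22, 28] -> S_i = 4 + 6*i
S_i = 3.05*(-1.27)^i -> [3.05, -3.87, 4.92, -6.25, 7.93]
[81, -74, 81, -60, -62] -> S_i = Random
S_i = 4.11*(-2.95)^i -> [4.11, -12.12, 35.77, -105.51, 311.26]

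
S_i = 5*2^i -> [5, 10, 20, 40, 80]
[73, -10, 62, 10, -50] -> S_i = Random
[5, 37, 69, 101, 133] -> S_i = 5 + 32*i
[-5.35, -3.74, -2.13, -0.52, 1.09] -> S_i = -5.35 + 1.61*i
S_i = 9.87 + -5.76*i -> [9.87, 4.11, -1.65, -7.41, -13.17]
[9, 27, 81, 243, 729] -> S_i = 9*3^i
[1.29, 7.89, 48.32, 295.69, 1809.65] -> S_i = 1.29*6.12^i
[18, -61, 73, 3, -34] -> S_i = Random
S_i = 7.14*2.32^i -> [7.14, 16.56, 38.43, 89.16, 206.85]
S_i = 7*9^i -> [7, 63, 567, 5103, 45927]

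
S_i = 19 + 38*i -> [19, 57, 95, 133, 171]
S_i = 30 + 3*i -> [30, 33, 36, 39, 42]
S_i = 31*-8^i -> [31, -248, 1984, -15872, 126976]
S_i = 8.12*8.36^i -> [8.12, 67.88, 567.5, 4744.33, 39662.6]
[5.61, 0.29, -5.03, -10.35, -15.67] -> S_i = 5.61 + -5.32*i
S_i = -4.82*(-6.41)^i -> [-4.82, 30.9, -198.04, 1269.47, -8137.28]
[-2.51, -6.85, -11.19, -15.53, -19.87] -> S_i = -2.51 + -4.34*i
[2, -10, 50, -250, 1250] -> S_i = 2*-5^i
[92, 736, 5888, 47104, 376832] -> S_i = 92*8^i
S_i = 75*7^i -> [75, 525, 3675, 25725, 180075]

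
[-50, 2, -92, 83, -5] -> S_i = Random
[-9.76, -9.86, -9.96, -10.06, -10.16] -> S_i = -9.76*1.01^i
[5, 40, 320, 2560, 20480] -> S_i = 5*8^i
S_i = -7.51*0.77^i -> [-7.51, -5.78, -4.45, -3.43, -2.64]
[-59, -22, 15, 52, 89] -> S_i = -59 + 37*i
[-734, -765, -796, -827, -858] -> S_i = -734 + -31*i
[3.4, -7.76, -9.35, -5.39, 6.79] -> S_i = Random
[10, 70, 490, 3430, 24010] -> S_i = 10*7^i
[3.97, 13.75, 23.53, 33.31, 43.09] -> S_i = 3.97 + 9.78*i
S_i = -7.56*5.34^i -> [-7.56, -40.37, -215.58, -1151.19, -6147.33]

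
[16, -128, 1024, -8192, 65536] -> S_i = 16*-8^i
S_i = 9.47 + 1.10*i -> [9.47, 10.57, 11.67, 12.77, 13.87]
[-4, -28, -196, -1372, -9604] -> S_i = -4*7^i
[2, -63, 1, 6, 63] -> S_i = Random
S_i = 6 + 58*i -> [6, 64, 122, 180, 238]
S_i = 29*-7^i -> [29, -203, 1421, -9947, 69629]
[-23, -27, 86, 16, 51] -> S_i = Random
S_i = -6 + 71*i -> [-6, 65, 136, 207, 278]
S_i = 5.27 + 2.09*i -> [5.27, 7.36, 9.45, 11.54, 13.63]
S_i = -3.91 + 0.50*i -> [-3.91, -3.41, -2.91, -2.41, -1.91]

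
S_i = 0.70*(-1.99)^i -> [0.7, -1.39, 2.77, -5.52, 10.98]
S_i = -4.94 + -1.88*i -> [-4.94, -6.82, -8.7, -10.58, -12.46]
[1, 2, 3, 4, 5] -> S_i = 1 + 1*i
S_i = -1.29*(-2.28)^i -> [-1.29, 2.94, -6.71, 15.29, -34.86]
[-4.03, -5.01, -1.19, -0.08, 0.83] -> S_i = Random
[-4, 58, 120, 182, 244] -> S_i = -4 + 62*i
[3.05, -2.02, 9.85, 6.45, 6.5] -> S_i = Random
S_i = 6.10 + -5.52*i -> [6.1, 0.58, -4.94, -10.46, -15.98]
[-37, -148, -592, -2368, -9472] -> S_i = -37*4^i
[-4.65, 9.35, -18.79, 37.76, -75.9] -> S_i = -4.65*(-2.01)^i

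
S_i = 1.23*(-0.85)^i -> [1.23, -1.05, 0.89, -0.76, 0.64]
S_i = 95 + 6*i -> [95, 101, 107, 113, 119]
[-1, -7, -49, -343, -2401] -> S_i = -1*7^i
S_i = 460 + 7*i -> [460, 467, 474, 481, 488]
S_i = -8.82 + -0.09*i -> [-8.82, -8.91, -9.0, -9.09, -9.18]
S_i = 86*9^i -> [86, 774, 6966, 62694, 564246]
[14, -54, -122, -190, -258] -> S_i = 14 + -68*i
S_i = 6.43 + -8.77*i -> [6.43, -2.34, -11.11, -19.88, -28.65]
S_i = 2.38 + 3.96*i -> [2.38, 6.34, 10.3, 14.26, 18.22]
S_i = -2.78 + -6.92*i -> [-2.78, -9.7, -16.62, -23.54, -30.46]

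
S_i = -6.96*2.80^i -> [-6.96, -19.49, -54.57, -152.79, -427.8]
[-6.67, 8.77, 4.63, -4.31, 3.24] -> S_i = Random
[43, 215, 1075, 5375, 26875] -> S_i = 43*5^i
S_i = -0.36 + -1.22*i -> [-0.36, -1.58, -2.8, -4.02, -5.24]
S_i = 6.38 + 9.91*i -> [6.38, 16.29, 26.2, 36.11, 46.02]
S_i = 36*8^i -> [36, 288, 2304, 18432, 147456]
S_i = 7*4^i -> [7, 28, 112, 448, 1792]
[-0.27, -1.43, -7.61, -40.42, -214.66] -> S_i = -0.27*5.31^i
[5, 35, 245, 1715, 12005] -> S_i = 5*7^i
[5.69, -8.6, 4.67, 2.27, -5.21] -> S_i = Random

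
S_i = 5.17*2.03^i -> [5.17, 10.5, 21.31, 43.25, 87.8]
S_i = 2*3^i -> [2, 6, 18, 54, 162]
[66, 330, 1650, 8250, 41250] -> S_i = 66*5^i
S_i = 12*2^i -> [12, 24, 48, 96, 192]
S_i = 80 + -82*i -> [80, -2, -84, -166, -248]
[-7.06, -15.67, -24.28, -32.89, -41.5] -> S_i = -7.06 + -8.61*i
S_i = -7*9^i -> [-7, -63, -567, -5103, -45927]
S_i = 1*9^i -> [1, 9, 81, 729, 6561]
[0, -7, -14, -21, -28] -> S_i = 0 + -7*i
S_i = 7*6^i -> [7, 42, 252, 1512, 9072]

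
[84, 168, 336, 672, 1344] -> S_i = 84*2^i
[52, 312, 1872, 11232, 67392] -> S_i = 52*6^i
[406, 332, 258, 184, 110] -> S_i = 406 + -74*i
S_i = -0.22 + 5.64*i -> [-0.22, 5.42, 11.06, 16.7, 22.34]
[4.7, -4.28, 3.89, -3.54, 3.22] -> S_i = 4.70*(-0.91)^i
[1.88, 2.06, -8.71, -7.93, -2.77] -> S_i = Random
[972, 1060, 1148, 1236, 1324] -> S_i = 972 + 88*i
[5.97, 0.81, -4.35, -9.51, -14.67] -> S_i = 5.97 + -5.16*i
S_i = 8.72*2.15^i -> [8.72, 18.75, 40.31, 86.66, 186.32]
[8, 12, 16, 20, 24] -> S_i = 8 + 4*i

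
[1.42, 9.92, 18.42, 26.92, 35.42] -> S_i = 1.42 + 8.50*i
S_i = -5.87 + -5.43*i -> [-5.87, -11.3, -16.73, -22.16, -27.59]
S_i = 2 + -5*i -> [2, -3, -8, -13, -18]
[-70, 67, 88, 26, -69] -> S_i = Random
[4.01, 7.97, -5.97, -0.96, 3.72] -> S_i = Random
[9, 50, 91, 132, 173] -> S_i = 9 + 41*i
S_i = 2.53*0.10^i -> [2.53, 0.25, 0.03, 0.0, 0.0]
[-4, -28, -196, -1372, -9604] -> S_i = -4*7^i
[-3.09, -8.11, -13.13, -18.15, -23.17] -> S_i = -3.09 + -5.02*i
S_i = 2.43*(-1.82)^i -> [2.43, -4.42, 8.05, -14.65, 26.66]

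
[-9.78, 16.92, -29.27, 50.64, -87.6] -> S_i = -9.78*(-1.73)^i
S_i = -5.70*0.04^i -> [-5.7, -0.23, -0.01, -0.0, -0.0]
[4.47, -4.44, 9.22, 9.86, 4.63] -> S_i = Random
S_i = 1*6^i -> [1, 6, 36, 216, 1296]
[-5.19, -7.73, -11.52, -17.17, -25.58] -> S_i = -5.19*1.49^i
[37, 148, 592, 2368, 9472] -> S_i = 37*4^i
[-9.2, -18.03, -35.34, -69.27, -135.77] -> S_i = -9.20*1.96^i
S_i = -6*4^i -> [-6, -24, -96, -384, -1536]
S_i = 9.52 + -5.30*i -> [9.52, 4.22, -1.08, -6.38, -11.68]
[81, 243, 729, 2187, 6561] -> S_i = 81*3^i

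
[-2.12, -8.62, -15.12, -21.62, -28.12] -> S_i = -2.12 + -6.50*i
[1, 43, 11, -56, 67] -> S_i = Random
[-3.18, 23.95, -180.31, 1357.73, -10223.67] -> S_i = -3.18*(-7.53)^i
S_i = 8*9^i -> [8, 72, 648, 5832, 52488]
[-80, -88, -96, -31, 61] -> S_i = Random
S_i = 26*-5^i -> [26, -130, 650, -3250, 16250]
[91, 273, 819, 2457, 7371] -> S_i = 91*3^i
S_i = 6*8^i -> [6, 48, 384, 3072, 24576]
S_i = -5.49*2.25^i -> [-5.49, -12.35, -27.79, -62.53, -140.7]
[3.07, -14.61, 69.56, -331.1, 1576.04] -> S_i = 3.07*(-4.76)^i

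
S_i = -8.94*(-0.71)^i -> [-8.94, 6.35, -4.51, 3.2, -2.27]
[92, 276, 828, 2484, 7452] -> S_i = 92*3^i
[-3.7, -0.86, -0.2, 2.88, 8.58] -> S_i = Random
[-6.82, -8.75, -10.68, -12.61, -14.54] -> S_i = -6.82 + -1.93*i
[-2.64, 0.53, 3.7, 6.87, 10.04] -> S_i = -2.64 + 3.17*i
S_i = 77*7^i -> [77, 539, 3773, 26411, 184877]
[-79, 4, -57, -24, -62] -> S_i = Random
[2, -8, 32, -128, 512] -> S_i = 2*-4^i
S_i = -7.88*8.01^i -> [-7.88, -63.12, -505.58, -4049.71, -32438.17]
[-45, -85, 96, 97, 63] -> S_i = Random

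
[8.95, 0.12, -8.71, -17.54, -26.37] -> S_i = 8.95 + -8.83*i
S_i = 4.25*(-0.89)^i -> [4.25, -3.78, 3.37, -3.0, 2.67]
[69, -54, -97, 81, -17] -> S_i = Random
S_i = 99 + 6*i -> [99, 105, 111, 117, 123]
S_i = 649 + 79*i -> [649, 728, 807, 886, 965]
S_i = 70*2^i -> [70, 140, 280, 560, 1120]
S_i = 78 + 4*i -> [78, 82, 86, 90, 94]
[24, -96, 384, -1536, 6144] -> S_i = 24*-4^i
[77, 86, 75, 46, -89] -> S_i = Random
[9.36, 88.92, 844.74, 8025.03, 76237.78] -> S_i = 9.36*9.50^i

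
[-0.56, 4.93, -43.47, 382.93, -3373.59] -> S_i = -0.56*(-8.81)^i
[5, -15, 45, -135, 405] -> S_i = 5*-3^i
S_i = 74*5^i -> [74, 370, 1850, 9250, 46250]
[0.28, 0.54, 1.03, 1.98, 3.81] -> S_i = 0.28*1.92^i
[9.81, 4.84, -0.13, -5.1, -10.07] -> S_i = 9.81 + -4.97*i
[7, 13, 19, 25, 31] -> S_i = 7 + 6*i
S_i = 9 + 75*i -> [9, 84, 159, 234, 309]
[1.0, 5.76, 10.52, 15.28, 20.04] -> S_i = 1.00 + 4.76*i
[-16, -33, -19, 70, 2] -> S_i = Random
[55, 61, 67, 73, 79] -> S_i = 55 + 6*i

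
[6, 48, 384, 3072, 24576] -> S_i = 6*8^i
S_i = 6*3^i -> [6, 18, 54, 162, 486]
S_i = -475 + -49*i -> [-475, -524, -573, -622, -671]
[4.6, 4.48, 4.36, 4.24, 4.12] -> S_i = 4.60 + -0.12*i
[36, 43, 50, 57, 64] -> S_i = 36 + 7*i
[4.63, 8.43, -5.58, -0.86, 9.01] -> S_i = Random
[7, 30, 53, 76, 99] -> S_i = 7 + 23*i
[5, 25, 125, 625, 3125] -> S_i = 5*5^i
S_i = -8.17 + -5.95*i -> [-8.17, -14.12, -20.07, -26.02, -31.97]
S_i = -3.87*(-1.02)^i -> [-3.87, 3.95, -4.03, 4.11, -4.19]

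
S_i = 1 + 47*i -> [1, 48, 95, 142, 189]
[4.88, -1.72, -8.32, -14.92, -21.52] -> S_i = 4.88 + -6.60*i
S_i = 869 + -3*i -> [869, 866, 863, 860, 857]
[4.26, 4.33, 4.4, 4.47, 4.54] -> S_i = 4.26 + 0.07*i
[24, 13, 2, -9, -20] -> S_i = 24 + -11*i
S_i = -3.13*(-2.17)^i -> [-3.13, 6.79, -14.74, 31.98, -69.4]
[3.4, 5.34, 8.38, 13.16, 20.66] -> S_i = 3.40*1.57^i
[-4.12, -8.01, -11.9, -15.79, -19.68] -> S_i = -4.12 + -3.89*i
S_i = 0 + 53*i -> [0, 53, 106, 159, 212]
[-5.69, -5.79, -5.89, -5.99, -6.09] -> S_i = -5.69 + -0.10*i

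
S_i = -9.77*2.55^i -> [-9.77, -24.91, -63.53, -162.0, -413.1]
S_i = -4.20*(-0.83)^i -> [-4.2, 3.49, -2.89, 2.4, -1.99]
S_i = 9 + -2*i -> [9, 7, 5, 3, 1]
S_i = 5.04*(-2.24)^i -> [5.04, -11.29, 25.29, -56.65, 126.89]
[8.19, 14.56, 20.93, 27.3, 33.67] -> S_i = 8.19 + 6.37*i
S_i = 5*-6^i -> [5, -30, 180, -1080, 6480]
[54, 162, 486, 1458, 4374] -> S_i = 54*3^i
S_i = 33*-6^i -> [33, -198, 1188, -7128, 42768]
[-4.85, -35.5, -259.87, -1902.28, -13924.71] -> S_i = -4.85*7.32^i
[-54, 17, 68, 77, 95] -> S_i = Random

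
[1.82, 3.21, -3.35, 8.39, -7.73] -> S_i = Random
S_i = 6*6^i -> [6, 36, 216, 1296, 7776]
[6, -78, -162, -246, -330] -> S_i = 6 + -84*i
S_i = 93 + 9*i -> [93, 102, 111, 120, 129]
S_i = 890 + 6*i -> [890, 896, 902, 908, 914]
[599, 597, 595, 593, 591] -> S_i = 599 + -2*i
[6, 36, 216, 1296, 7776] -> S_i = 6*6^i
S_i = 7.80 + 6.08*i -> [7.8, 13.88, 19.96, 26.04, 32.12]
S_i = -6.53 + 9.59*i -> [-6.53, 3.06, 12.65, 22.24, 31.83]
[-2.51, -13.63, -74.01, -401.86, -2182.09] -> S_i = -2.51*5.43^i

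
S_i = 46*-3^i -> [46, -138, 414, -1242, 3726]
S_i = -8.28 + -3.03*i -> [-8.28, -11.31, -14.34, -17.37, -20.4]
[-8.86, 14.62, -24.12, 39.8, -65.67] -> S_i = -8.86*(-1.65)^i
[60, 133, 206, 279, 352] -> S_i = 60 + 73*i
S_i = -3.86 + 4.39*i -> [-3.86, 0.53, 4.92, 9.31, 13.7]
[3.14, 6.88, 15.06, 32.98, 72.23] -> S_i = 3.14*2.19^i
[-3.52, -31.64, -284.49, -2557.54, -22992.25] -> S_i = -3.52*8.99^i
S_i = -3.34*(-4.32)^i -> [-3.34, 14.43, -62.33, 269.28, -1163.27]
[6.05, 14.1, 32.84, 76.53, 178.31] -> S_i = 6.05*2.33^i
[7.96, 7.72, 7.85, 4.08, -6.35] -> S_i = Random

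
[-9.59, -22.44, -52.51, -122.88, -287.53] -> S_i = -9.59*2.34^i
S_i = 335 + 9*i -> [335, 344, 353, 362, 371]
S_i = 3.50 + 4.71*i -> [3.5, 8.21, 12.92, 17.63, 22.34]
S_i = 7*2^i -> [7, 14, 28, 56, 112]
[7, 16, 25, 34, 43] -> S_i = 7 + 9*i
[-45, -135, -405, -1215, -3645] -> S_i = -45*3^i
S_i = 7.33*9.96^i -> [7.33, 73.01, 727.15, 7242.39, 72134.22]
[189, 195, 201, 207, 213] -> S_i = 189 + 6*i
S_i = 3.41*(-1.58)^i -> [3.41, -5.39, 8.51, -13.45, 21.25]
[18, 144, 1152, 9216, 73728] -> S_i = 18*8^i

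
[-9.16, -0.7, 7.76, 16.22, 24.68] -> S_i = -9.16 + 8.46*i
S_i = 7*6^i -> [7, 42, 252, 1512, 9072]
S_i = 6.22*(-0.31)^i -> [6.22, -1.93, 0.6, -0.19, 0.06]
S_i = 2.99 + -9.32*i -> [2.99, -6.33, -15.65, -24.97, -34.29]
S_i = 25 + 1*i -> [25, 26, 27, 28, 29]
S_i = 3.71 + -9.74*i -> [3.71, -6.03, -15.77, -25.51, -35.25]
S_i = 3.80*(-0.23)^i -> [3.8, -0.87, 0.2, -0.05, 0.01]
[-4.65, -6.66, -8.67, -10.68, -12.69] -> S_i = -4.65 + -2.01*i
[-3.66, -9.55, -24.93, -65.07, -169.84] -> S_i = -3.66*2.61^i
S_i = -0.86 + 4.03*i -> [-0.86, 3.17, 7.2, 11.23, 15.26]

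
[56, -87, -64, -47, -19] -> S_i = Random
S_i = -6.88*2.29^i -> [-6.88, -15.76, -36.08, -82.62, -189.2]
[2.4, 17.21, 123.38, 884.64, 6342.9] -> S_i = 2.40*7.17^i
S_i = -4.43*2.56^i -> [-4.43, -11.34, -29.03, -74.32, -190.27]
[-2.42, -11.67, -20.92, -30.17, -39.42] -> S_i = -2.42 + -9.25*i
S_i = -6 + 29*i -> [-6, 23, 52, 81, 110]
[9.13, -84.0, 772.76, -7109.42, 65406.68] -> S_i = 9.13*(-9.20)^i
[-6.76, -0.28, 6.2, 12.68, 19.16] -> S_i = -6.76 + 6.48*i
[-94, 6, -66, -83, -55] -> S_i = Random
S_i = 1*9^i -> [1, 9, 81, 729, 6561]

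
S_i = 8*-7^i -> [8, -56, 392, -2744, 19208]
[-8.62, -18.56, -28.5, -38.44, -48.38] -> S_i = -8.62 + -9.94*i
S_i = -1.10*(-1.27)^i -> [-1.1, 1.4, -1.77, 2.25, -2.86]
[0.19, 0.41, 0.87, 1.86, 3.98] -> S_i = 0.19*2.14^i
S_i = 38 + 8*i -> [38, 46, 54, 62, 70]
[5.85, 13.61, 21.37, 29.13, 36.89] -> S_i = 5.85 + 7.76*i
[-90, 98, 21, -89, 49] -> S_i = Random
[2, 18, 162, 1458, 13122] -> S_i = 2*9^i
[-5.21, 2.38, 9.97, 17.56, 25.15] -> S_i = -5.21 + 7.59*i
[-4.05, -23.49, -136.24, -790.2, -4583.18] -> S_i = -4.05*5.80^i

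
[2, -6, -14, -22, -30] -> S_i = 2 + -8*i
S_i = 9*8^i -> [9, 72, 576, 4608, 36864]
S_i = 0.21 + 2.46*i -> [0.21, 2.67, 5.13, 7.59, 10.05]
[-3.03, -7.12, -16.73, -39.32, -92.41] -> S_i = -3.03*2.35^i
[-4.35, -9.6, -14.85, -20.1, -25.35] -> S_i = -4.35 + -5.25*i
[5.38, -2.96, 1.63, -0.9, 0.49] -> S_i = 5.38*(-0.55)^i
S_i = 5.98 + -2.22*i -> [5.98, 3.76, 1.54, -0.68, -2.9]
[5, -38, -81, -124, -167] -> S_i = 5 + -43*i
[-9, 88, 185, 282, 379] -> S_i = -9 + 97*i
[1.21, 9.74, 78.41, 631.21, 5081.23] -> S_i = 1.21*8.05^i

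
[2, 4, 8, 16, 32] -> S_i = 2*2^i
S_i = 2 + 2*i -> [2, 4, 6, 8, 10]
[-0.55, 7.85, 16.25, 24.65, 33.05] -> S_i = -0.55 + 8.40*i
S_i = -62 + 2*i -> [-62, -60, -58, -56, -54]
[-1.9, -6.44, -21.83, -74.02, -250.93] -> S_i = -1.90*3.39^i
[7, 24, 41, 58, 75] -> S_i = 7 + 17*i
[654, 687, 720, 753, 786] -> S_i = 654 + 33*i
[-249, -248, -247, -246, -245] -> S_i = -249 + 1*i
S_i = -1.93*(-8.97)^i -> [-1.93, 17.31, -155.29, 1392.95, -12494.74]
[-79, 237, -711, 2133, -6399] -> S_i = -79*-3^i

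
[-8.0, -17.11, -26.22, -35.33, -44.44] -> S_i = -8.00 + -9.11*i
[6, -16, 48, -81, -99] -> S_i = Random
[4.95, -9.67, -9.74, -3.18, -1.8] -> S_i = Random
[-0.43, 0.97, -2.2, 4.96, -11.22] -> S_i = -0.43*(-2.26)^i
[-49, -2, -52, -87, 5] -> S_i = Random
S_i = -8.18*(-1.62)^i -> [-8.18, 13.25, -21.47, 34.78, -56.34]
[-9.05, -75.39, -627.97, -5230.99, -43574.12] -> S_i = -9.05*8.33^i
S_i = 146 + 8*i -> [146, 154, 162, 170, 178]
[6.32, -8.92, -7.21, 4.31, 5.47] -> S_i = Random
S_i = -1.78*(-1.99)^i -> [-1.78, 3.54, -7.05, 14.03, -27.91]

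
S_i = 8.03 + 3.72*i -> [8.03, 11.75, 15.47, 19.19, 22.91]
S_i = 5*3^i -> [5, 15, 45, 135, 405]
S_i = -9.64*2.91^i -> [-9.64, -28.05, -81.63, -237.55, -691.27]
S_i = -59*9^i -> [-59, -531, -4779, -43011, -387099]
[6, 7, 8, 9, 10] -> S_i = 6 + 1*i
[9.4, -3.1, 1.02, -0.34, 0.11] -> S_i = 9.40*(-0.33)^i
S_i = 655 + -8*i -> [655, 647, 639, 631, 623]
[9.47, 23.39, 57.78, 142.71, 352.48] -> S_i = 9.47*2.47^i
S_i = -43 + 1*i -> [-43, -42, -41, -40, -39]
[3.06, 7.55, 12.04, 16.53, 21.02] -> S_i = 3.06 + 4.49*i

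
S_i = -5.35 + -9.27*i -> [-5.35, -14.62, -23.89, -33.16, -42.43]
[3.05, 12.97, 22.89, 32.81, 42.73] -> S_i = 3.05 + 9.92*i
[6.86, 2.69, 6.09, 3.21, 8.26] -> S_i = Random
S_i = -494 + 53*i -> [-494, -441, -388, -335, -282]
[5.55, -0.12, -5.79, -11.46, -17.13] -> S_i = 5.55 + -5.67*i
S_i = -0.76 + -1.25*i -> [-0.76, -2.01, -3.26, -4.51, -5.76]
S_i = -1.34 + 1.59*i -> [-1.34, 0.25, 1.84, 3.43, 5.02]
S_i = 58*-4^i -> [58, -232, 928, -3712, 14848]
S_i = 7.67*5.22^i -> [7.67, 40.04, 209.0, 1090.96, 5694.79]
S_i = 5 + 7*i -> [5, 12, 19, 26, 33]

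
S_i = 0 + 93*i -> [0, 93, 186, 279, 372]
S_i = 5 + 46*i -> [5, 51, 97, 143, 189]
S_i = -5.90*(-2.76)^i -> [-5.9, 16.28, -44.94, 124.04, -342.36]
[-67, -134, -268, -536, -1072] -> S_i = -67*2^i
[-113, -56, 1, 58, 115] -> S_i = -113 + 57*i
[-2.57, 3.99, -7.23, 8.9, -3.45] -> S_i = Random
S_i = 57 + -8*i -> [57, 49, 41, 33, 25]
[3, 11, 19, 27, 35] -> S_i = 3 + 8*i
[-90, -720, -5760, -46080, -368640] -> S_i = -90*8^i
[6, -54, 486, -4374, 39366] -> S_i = 6*-9^i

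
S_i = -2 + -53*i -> [-2, -55, -108, -161, -214]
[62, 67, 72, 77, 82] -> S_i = 62 + 5*i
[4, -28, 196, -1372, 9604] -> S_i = 4*-7^i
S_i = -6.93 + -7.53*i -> [-6.93, -14.46, -21.99, -29.52, -37.05]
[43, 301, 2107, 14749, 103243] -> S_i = 43*7^i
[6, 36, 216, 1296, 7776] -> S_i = 6*6^i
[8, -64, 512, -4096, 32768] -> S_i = 8*-8^i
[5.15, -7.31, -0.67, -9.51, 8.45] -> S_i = Random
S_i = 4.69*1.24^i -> [4.69, 5.82, 7.21, 8.94, 11.09]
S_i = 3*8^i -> [3, 24, 192, 1536, 12288]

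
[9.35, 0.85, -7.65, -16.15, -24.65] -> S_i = 9.35 + -8.50*i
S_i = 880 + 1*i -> [880, 881, 882, 883, 884]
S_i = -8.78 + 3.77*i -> [-8.78, -5.01, -1.24, 2.53, 6.3]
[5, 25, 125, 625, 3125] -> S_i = 5*5^i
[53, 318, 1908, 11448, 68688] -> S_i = 53*6^i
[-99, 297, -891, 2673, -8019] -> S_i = -99*-3^i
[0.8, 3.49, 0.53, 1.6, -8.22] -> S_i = Random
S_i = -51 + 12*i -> [-51, -39, -27, -15, -3]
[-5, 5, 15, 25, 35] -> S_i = -5 + 10*i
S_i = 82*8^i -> [82, 656, 5248, 41984, 335872]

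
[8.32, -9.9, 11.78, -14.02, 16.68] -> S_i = 8.32*(-1.19)^i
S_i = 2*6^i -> [2, 12, 72, 432, 2592]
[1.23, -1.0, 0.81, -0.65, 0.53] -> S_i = 1.23*(-0.81)^i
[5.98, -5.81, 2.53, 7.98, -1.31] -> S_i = Random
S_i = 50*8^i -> [50, 400, 3200, 25600, 204800]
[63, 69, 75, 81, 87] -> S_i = 63 + 6*i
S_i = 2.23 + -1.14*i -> [2.23, 1.09, -0.05, -1.19, -2.33]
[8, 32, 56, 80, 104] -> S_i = 8 + 24*i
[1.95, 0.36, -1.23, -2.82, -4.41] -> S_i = 1.95 + -1.59*i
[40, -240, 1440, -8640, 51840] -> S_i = 40*-6^i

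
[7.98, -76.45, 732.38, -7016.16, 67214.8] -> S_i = 7.98*(-9.58)^i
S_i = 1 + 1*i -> [1, 2, 3, 4, 5]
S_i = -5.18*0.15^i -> [-5.18, -0.78, -0.12, -0.02, -0.0]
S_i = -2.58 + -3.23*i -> [-2.58, -5.81, -9.04, -12.27, -15.5]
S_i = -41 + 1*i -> [-41, -40, -39, -38, -37]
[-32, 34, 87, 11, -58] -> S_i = Random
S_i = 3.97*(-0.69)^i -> [3.97, -2.74, 1.89, -1.3, 0.9]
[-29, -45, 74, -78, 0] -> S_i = Random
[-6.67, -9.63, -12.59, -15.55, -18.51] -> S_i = -6.67 + -2.96*i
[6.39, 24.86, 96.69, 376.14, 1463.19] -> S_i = 6.39*3.89^i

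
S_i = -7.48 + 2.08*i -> [-7.48, -5.4, -3.32, -1.24, 0.84]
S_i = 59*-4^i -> [59, -236, 944, -3776, 15104]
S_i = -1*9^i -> [-1, -9, -81, -729, -6561]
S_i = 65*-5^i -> [65, -325, 1625, -8125, 40625]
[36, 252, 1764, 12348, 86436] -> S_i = 36*7^i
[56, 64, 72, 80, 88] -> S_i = 56 + 8*i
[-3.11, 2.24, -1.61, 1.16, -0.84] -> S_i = -3.11*(-0.72)^i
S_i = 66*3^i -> [66, 198, 594, 1782, 5346]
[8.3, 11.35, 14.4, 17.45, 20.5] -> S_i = 8.30 + 3.05*i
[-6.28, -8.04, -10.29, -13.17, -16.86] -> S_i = -6.28*1.28^i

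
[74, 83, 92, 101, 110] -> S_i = 74 + 9*i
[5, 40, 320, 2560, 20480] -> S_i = 5*8^i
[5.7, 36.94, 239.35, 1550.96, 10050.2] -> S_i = 5.70*6.48^i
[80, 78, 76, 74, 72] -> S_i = 80 + -2*i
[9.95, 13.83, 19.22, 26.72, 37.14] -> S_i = 9.95*1.39^i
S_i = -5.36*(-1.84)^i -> [-5.36, 9.86, -18.15, 33.39, -61.44]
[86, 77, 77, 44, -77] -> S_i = Random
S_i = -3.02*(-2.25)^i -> [-3.02, 6.8, -15.29, 34.4, -77.4]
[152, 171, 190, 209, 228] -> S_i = 152 + 19*i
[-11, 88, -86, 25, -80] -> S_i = Random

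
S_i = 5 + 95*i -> [5, 100, 195, 290, 385]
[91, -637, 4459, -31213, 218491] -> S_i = 91*-7^i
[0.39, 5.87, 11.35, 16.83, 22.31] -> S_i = 0.39 + 5.48*i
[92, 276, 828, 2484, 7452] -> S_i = 92*3^i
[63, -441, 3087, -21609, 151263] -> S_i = 63*-7^i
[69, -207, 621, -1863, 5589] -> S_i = 69*-3^i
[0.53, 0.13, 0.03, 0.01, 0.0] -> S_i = 0.53*0.25^i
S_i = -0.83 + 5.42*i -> [-0.83, 4.59, 10.01, 15.43, 20.85]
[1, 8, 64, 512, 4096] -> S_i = 1*8^i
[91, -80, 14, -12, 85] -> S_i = Random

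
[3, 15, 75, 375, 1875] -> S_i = 3*5^i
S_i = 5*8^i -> [5, 40, 320, 2560, 20480]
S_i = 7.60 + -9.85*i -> [7.6, -2.25, -12.1, -21.95, -31.8]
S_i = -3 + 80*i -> [-3, 77, 157, 237, 317]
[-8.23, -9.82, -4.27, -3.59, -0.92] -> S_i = Random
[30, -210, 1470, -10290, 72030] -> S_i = 30*-7^i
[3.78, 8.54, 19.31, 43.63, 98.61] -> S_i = 3.78*2.26^i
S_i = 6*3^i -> [6, 18, 54, 162, 486]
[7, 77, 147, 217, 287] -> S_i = 7 + 70*i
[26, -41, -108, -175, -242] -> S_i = 26 + -67*i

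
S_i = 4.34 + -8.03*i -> [4.34, -3.69, -11.72, -19.75, -27.78]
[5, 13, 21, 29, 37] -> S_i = 5 + 8*i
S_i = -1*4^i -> [-1, -4, -16, -64, -256]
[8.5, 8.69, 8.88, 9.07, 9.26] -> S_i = 8.50 + 0.19*i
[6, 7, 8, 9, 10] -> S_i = 6 + 1*i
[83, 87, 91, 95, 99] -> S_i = 83 + 4*i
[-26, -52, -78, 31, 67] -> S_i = Random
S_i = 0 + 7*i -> [0, 7, 14, 21, 28]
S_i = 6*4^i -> [6, 24, 96, 384, 1536]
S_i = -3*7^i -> [-3, -21, -147, -1029, -7203]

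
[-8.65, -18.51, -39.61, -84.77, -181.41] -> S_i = -8.65*2.14^i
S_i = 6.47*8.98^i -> [6.47, 58.1, 521.74, 4685.26, 42073.6]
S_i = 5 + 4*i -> [5, 9, 13, 17, 21]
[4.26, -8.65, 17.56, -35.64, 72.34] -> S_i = 4.26*(-2.03)^i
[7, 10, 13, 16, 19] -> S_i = 7 + 3*i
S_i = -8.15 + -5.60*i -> [-8.15, -13.75, -19.35, -24.95, -30.55]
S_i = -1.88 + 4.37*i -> [-1.88, 2.49, 6.86, 11.23, 15.6]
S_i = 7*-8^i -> [7, -56, 448, -3584, 28672]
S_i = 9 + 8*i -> [9, 17, 25, 33, 41]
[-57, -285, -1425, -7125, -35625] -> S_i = -57*5^i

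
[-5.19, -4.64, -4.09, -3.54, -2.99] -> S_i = -5.19 + 0.55*i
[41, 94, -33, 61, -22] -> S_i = Random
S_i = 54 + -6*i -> [54, 48, 42, 36, 30]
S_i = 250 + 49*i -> [250, 299, 348, 397, 446]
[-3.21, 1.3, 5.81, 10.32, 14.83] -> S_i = -3.21 + 4.51*i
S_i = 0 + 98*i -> [0, 98, 196, 294, 392]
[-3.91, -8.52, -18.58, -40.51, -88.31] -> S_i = -3.91*2.18^i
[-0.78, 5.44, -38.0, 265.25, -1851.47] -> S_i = -0.78*(-6.98)^i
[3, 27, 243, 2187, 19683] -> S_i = 3*9^i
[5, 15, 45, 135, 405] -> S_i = 5*3^i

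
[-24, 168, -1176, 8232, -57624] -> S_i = -24*-7^i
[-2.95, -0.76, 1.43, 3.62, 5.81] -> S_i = -2.95 + 2.19*i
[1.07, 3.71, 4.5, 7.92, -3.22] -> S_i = Random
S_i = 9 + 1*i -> [9, 10, 11, 12, 13]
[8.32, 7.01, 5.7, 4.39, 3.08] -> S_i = 8.32 + -1.31*i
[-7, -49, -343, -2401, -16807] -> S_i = -7*7^i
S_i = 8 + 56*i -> [8, 64, 120, 176, 232]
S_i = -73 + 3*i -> [-73, -70, -67, -64, -61]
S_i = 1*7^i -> [1, 7, 49, 343, 2401]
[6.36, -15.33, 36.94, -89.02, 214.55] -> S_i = 6.36*(-2.41)^i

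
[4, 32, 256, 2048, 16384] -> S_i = 4*8^i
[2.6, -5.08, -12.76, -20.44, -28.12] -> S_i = 2.60 + -7.68*i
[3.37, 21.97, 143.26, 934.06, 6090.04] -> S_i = 3.37*6.52^i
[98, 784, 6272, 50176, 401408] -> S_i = 98*8^i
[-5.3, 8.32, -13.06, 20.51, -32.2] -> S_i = -5.30*(-1.57)^i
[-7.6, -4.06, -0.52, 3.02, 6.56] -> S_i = -7.60 + 3.54*i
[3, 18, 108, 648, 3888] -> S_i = 3*6^i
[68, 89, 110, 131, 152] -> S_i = 68 + 21*i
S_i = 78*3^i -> [78, 234, 702, 2106, 6318]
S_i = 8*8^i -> [8, 64, 512, 4096, 32768]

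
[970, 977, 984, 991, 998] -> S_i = 970 + 7*i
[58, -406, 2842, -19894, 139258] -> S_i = 58*-7^i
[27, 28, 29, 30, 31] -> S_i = 27 + 1*i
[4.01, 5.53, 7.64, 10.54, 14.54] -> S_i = 4.01*1.38^i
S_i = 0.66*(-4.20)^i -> [0.66, -2.77, 11.64, -48.9, 205.37]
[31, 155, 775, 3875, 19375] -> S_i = 31*5^i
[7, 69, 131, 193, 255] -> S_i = 7 + 62*i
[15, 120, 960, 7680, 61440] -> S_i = 15*8^i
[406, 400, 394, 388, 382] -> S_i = 406 + -6*i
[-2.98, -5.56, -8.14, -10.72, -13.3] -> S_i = -2.98 + -2.58*i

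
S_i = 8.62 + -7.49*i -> [8.62, 1.13, -6.36, -13.85, -21.34]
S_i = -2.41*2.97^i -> [-2.41, -7.16, -21.26, -63.14, -187.52]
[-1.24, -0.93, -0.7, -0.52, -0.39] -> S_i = -1.24*0.75^i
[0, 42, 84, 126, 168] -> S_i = 0 + 42*i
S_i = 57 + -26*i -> [57, 31, 5, -21, -47]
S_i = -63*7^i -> [-63, -441, -3087, -21609, -151263]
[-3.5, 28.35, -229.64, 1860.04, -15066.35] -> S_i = -3.50*(-8.10)^i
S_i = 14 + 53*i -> [14, 67, 120, 173, 226]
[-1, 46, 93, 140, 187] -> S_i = -1 + 47*i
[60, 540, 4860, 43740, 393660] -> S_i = 60*9^i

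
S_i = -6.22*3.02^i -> [-6.22, -18.78, -56.73, -171.32, -517.39]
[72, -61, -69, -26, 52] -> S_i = Random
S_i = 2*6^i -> [2, 12, 72, 432, 2592]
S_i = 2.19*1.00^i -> [2.19, 2.19, 2.19, 2.19, 2.19]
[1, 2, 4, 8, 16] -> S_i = 1*2^i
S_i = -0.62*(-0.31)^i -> [-0.62, 0.19, -0.06, 0.02, -0.01]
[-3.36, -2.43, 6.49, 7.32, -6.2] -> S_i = Random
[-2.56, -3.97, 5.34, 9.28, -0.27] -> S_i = Random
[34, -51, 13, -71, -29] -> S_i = Random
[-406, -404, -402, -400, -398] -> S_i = -406 + 2*i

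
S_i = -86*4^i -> [-86, -344, -1376, -5504, -22016]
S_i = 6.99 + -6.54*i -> [6.99, 0.45, -6.09, -12.63, -19.17]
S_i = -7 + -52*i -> [-7, -59, -111, -163, -215]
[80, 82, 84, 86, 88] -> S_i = 80 + 2*i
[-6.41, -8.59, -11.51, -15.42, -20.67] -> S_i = -6.41*1.34^i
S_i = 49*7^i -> [49, 343, 2401, 16807, 117649]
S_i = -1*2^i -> [-1, -2, -4, -8, -16]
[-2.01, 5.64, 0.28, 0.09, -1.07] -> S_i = Random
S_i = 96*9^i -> [96, 864, 7776, 69984, 629856]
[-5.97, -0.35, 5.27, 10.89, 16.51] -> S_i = -5.97 + 5.62*i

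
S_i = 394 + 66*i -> [394, 460, 526, 592, 658]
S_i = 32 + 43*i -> [32, 75, 118, 161, 204]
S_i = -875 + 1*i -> [-875, -874, -873, -872, -871]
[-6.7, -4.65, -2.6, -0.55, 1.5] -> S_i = -6.70 + 2.05*i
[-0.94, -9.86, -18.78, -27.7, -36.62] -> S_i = -0.94 + -8.92*i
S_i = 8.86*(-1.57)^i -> [8.86, -13.91, 21.84, -34.29, 53.83]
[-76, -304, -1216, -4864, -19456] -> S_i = -76*4^i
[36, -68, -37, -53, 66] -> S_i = Random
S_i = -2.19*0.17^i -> [-2.19, -0.37, -0.06, -0.01, -0.0]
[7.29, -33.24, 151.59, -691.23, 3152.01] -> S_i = 7.29*(-4.56)^i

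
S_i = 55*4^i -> [55, 220, 880, 3520, 14080]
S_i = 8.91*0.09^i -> [8.91, 0.8, 0.07, 0.01, 0.0]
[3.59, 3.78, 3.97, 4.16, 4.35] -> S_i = 3.59 + 0.19*i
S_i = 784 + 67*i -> [784, 851, 918, 985, 1052]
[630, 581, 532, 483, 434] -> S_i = 630 + -49*i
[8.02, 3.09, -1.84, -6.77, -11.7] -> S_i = 8.02 + -4.93*i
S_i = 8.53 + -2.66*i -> [8.53, 5.87, 3.21, 0.55, -2.11]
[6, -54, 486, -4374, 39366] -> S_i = 6*-9^i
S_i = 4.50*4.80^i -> [4.5, 21.6, 103.68, 497.66, 2388.79]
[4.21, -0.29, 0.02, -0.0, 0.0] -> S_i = 4.21*(-0.07)^i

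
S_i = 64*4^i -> [64, 256, 1024, 4096, 16384]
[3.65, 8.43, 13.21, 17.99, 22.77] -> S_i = 3.65 + 4.78*i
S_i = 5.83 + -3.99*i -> [5.83, 1.84, -2.15, -6.14, -10.13]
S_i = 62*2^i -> [62, 124, 248, 496, 992]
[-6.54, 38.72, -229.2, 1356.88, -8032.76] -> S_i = -6.54*(-5.92)^i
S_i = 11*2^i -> [11, 22, 44, 88, 176]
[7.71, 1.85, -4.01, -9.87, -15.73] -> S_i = 7.71 + -5.86*i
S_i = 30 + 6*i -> [30, 36, 42, 48, 54]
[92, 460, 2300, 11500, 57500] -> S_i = 92*5^i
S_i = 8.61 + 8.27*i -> [8.61, 16.88, 25.15, 33.42, 41.69]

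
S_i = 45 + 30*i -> [45, 75, 105, 135, 165]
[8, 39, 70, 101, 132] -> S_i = 8 + 31*i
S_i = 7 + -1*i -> [7, 6, 5, 4, 3]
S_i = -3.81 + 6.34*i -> [-3.81, 2.53, 8.87, 15.21, 21.55]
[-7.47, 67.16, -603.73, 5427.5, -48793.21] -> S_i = -7.47*(-8.99)^i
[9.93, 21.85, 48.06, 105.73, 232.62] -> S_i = 9.93*2.20^i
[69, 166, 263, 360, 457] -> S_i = 69 + 97*i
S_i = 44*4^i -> [44, 176, 704, 2816, 11264]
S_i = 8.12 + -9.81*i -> [8.12, -1.69, -11.5, -21.31, -31.12]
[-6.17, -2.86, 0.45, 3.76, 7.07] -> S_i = -6.17 + 3.31*i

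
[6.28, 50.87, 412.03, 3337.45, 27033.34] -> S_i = 6.28*8.10^i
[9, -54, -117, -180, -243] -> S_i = 9 + -63*i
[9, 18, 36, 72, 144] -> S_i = 9*2^i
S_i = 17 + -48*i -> [17, -31, -79, -127, -175]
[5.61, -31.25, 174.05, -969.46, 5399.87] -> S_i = 5.61*(-5.57)^i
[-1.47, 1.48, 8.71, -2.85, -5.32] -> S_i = Random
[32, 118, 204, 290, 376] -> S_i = 32 + 86*i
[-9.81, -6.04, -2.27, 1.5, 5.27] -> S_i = -9.81 + 3.77*i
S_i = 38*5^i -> [38, 190, 950, 4750, 23750]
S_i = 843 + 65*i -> [843, 908, 973, 1038, 1103]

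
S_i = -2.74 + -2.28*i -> [-2.74, -5.02, -7.3, -9.58, -11.86]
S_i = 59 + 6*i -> [59, 65, 71, 77, 83]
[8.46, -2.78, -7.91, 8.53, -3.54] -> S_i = Random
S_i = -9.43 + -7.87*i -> [-9.43, -17.3, -25.17, -33.04, -40.91]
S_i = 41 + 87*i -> [41, 128, 215, 302, 389]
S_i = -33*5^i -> [-33, -165, -825, -4125, -20625]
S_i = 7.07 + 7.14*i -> [7.07, 14.21, 21.35, 28.49, 35.63]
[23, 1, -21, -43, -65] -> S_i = 23 + -22*i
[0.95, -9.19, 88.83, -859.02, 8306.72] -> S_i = 0.95*(-9.67)^i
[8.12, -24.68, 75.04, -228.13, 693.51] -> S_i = 8.12*(-3.04)^i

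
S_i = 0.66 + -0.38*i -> [0.66, 0.28, -0.1, -0.48, -0.86]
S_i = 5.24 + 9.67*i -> [5.24, 14.91, 24.58, 34.25, 43.92]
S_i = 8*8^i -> [8, 64, 512, 4096, 32768]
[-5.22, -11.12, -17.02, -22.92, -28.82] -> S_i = -5.22 + -5.90*i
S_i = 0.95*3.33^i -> [0.95, 3.16, 10.53, 35.08, 116.82]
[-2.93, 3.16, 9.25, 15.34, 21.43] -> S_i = -2.93 + 6.09*i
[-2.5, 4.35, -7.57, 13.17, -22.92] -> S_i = -2.50*(-1.74)^i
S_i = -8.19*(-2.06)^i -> [-8.19, 16.87, -34.76, 71.6, -147.49]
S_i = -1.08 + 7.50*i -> [-1.08, 6.42, 13.92, 21.42, 28.92]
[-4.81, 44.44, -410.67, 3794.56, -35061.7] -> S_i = -4.81*(-9.24)^i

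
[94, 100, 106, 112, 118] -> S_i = 94 + 6*i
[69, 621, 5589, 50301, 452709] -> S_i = 69*9^i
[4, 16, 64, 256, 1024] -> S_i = 4*4^i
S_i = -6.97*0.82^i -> [-6.97, -5.72, -4.69, -3.84, -3.15]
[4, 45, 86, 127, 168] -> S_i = 4 + 41*i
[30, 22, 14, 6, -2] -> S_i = 30 + -8*i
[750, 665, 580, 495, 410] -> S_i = 750 + -85*i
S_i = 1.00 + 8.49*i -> [1.0, 9.49, 17.98, 26.47, 34.96]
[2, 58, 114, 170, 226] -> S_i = 2 + 56*i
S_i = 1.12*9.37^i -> [1.12, 10.49, 98.33, 921.38, 8633.29]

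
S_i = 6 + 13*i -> [6, 19, 32, 45, 58]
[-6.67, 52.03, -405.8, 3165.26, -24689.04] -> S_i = -6.67*(-7.80)^i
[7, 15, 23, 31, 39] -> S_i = 7 + 8*i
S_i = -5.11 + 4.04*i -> [-5.11, -1.07, 2.97, 7.01, 11.05]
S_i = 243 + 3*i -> [243, 246, 249, 252, 255]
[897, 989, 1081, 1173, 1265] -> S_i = 897 + 92*i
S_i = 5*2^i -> [5, 10, 20, 40, 80]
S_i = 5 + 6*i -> [5, 11, 17, 23, 29]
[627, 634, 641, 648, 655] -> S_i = 627 + 7*i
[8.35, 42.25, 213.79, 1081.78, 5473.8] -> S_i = 8.35*5.06^i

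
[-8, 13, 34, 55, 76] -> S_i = -8 + 21*i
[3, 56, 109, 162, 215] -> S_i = 3 + 53*i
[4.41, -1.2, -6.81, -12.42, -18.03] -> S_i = 4.41 + -5.61*i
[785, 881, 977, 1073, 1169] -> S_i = 785 + 96*i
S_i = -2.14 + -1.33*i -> [-2.14, -3.47, -4.8, -6.13, -7.46]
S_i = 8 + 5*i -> [8, 13, 18, 23, 28]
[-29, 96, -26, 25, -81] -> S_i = Random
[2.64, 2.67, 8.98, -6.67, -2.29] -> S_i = Random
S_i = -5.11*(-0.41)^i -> [-5.11, 2.1, -0.86, 0.35, -0.14]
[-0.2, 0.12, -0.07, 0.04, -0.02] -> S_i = -0.20*(-0.59)^i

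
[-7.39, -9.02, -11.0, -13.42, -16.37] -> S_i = -7.39*1.22^i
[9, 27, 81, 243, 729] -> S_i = 9*3^i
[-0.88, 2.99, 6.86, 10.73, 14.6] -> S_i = -0.88 + 3.87*i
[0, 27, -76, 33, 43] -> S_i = Random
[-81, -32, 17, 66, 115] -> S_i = -81 + 49*i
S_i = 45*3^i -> [45, 135, 405, 1215, 3645]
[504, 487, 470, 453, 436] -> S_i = 504 + -17*i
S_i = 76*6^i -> [76, 456, 2736, 16416, 98496]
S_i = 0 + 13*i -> [0, 13, 26, 39, 52]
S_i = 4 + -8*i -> [4, -4, -12, -20, -28]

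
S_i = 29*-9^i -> [29, -261, 2349, -21141, 190269]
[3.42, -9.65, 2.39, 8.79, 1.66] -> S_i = Random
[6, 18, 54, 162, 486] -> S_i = 6*3^i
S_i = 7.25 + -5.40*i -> [7.25, 1.85, -3.55, -8.95, -14.35]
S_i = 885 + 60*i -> [885, 945, 1005, 1065, 1125]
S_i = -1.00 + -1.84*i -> [-1.0, -2.84, -4.68, -6.52, -8.36]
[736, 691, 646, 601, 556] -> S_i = 736 + -45*i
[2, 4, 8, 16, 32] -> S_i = 2*2^i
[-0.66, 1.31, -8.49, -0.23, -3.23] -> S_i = Random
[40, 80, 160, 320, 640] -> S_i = 40*2^i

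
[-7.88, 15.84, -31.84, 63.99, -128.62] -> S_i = -7.88*(-2.01)^i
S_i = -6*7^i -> [-6, -42, -294, -2058, -14406]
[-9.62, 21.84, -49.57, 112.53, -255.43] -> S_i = -9.62*(-2.27)^i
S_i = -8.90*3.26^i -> [-8.9, -29.01, -94.59, -308.35, -1005.22]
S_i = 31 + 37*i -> [31, 68, 105, 142, 179]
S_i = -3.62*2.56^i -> [-3.62, -9.27, -23.72, -60.73, -155.48]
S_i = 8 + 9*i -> [8, 17, 26, 35, 44]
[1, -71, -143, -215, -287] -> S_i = 1 + -72*i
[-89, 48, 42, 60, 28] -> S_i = Random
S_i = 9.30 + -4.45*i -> [9.3, 4.85, 0.4, -4.05, -8.5]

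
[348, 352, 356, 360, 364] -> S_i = 348 + 4*i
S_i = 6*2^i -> [6, 12, 24, 48, 96]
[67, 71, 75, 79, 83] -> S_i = 67 + 4*i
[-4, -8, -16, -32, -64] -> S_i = -4*2^i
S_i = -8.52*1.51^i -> [-8.52, -12.87, -19.43, -29.33, -44.29]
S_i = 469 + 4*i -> [469, 473, 477, 481, 485]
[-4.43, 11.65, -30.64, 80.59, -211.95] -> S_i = -4.43*(-2.63)^i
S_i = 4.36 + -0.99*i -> [4.36, 3.37, 2.38, 1.39, 0.4]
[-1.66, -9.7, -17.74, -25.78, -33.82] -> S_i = -1.66 + -8.04*i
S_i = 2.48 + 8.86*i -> [2.48, 11.34, 20.2, 29.06, 37.92]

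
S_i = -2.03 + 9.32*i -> [-2.03, 7.29, 16.61, 25.93, 35.25]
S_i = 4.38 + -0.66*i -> [4.38, 3.72, 3.06, 2.4, 1.74]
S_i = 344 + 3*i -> [344, 347, 350, 353, 356]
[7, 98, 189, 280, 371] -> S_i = 7 + 91*i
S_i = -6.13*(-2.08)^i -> [-6.13, 12.75, -26.52, 55.16, -114.74]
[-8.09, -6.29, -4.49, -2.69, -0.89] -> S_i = -8.09 + 1.80*i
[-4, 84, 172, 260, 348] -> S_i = -4 + 88*i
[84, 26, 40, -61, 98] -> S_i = Random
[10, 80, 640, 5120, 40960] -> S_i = 10*8^i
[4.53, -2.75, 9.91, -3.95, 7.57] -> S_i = Random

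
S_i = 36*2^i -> [36, 72, 144, 288, 576]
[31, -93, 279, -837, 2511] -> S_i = 31*-3^i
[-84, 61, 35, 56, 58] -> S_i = Random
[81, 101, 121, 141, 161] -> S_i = 81 + 20*i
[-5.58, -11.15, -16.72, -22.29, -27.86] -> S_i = -5.58 + -5.57*i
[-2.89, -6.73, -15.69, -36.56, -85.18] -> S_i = -2.89*2.33^i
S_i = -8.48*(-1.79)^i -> [-8.48, 15.18, -27.17, 48.64, -87.06]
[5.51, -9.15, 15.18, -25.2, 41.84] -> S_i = 5.51*(-1.66)^i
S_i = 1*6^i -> [1, 6, 36, 216, 1296]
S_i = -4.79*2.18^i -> [-4.79, -10.44, -22.76, -49.63, -108.18]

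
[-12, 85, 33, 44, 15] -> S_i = Random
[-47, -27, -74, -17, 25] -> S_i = Random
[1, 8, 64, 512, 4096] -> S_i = 1*8^i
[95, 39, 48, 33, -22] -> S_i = Random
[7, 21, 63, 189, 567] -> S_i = 7*3^i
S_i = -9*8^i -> [-9, -72, -576, -4608, -36864]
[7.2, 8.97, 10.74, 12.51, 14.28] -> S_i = 7.20 + 1.77*i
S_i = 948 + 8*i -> [948, 956, 964, 972, 980]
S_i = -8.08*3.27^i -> [-8.08, -26.42, -86.4, -282.52, -923.85]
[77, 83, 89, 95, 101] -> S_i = 77 + 6*i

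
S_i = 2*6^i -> [2, 12, 72, 432, 2592]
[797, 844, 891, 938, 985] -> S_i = 797 + 47*i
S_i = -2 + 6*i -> [-2, 4, 10, 16, 22]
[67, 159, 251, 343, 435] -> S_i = 67 + 92*i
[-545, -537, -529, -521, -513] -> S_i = -545 + 8*i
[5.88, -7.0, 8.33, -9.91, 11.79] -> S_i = 5.88*(-1.19)^i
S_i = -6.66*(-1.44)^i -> [-6.66, 9.59, -13.81, 19.89, -28.64]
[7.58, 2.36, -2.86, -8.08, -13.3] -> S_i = 7.58 + -5.22*i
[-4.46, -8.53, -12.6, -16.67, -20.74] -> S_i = -4.46 + -4.07*i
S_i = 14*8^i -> [14, 112, 896, 7168, 57344]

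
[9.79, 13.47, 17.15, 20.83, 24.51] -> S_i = 9.79 + 3.68*i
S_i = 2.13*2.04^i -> [2.13, 4.35, 8.86, 18.08, 36.89]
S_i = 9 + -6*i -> [9, 3, -3, -9, -15]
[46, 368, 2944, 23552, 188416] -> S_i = 46*8^i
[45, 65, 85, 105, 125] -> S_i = 45 + 20*i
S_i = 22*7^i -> [22, 154, 1078, 7546, 52822]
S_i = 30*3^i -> [30, 90, 270, 810, 2430]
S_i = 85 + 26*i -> [85, 111, 137, 163, 189]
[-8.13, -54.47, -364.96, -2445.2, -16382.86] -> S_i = -8.13*6.70^i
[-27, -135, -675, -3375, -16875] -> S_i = -27*5^i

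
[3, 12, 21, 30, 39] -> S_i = 3 + 9*i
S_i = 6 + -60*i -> [6, -54, -114, -174, -234]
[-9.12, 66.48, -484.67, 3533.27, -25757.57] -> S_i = -9.12*(-7.29)^i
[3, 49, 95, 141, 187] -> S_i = 3 + 46*i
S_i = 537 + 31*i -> [537, 568, 599, 630, 661]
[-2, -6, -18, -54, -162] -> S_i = -2*3^i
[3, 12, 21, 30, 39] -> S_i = 3 + 9*i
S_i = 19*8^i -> [19, 152, 1216, 9728, 77824]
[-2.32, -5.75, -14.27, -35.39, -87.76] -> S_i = -2.32*2.48^i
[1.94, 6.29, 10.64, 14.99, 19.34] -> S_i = 1.94 + 4.35*i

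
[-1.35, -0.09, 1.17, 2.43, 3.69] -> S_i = -1.35 + 1.26*i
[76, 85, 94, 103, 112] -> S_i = 76 + 9*i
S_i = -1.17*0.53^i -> [-1.17, -0.62, -0.33, -0.17, -0.09]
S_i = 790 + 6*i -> [790, 796, 802, 808, 814]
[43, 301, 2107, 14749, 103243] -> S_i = 43*7^i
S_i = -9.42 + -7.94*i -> [-9.42, -17.36, -25.3, -33.24, -41.18]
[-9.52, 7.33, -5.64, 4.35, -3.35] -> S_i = -9.52*(-0.77)^i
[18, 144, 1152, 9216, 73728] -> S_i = 18*8^i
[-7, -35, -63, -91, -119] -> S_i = -7 + -28*i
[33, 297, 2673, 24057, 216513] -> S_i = 33*9^i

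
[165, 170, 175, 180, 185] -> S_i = 165 + 5*i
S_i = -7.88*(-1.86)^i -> [-7.88, 14.66, -27.26, 50.71, -94.31]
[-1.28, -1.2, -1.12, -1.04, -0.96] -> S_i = -1.28 + 0.08*i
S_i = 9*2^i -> [9, 18, 36, 72, 144]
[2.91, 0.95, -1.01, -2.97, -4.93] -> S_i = 2.91 + -1.96*i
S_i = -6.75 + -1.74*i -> [-6.75, -8.49, -10.23, -11.97, -13.71]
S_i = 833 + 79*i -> [833, 912, 991, 1070, 1149]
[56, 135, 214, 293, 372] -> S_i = 56 + 79*i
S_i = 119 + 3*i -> [119, 122, 125, 128, 131]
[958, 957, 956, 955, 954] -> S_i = 958 + -1*i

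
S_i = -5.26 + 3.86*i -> [-5.26, -1.4, 2.46, 6.32, 10.18]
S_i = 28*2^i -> [28, 56, 112, 224, 448]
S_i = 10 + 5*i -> [10, 15, 20, 25, 30]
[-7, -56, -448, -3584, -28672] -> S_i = -7*8^i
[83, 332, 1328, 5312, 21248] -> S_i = 83*4^i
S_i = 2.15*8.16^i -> [2.15, 17.54, 143.16, 1168.18, 9532.33]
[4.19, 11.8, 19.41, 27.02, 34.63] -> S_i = 4.19 + 7.61*i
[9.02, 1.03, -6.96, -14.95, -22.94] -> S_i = 9.02 + -7.99*i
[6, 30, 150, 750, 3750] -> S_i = 6*5^i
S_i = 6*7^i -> [6, 42, 294, 2058, 14406]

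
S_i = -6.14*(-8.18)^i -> [-6.14, 50.23, -410.84, 3360.69, -27490.43]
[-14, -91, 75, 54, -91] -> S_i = Random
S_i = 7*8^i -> [7, 56, 448, 3584, 28672]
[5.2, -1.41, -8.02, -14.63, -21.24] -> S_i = 5.20 + -6.61*i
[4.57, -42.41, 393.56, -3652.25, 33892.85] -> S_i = 4.57*(-9.28)^i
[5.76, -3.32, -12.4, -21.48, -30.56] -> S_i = 5.76 + -9.08*i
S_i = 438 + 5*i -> [438, 443, 448, 453, 458]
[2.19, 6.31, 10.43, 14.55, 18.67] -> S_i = 2.19 + 4.12*i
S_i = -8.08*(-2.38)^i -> [-8.08, 19.23, -45.77, 108.93, -259.25]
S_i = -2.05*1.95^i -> [-2.05, -4.0, -7.8, -15.2, -29.64]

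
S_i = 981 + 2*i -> [981, 983, 985, 987, 989]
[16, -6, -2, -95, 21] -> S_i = Random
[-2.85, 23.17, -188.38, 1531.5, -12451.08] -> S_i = -2.85*(-8.13)^i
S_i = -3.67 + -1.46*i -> [-3.67, -5.13, -6.59, -8.05, -9.51]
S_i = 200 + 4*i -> [200, 204, 208, 212, 216]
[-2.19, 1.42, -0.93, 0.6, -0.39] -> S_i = -2.19*(-0.65)^i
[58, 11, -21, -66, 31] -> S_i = Random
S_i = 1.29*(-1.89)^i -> [1.29, -2.44, 4.61, -8.71, 16.46]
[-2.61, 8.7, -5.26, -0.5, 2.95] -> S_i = Random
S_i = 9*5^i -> [9, 45, 225, 1125, 5625]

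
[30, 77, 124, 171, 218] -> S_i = 30 + 47*i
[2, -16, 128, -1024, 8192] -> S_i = 2*-8^i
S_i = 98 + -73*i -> [98, 25, -48, -121, -194]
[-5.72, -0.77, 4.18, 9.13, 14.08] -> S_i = -5.72 + 4.95*i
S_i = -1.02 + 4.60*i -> [-1.02, 3.58, 8.18, 12.78, 17.38]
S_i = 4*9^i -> [4, 36, 324, 2916, 26244]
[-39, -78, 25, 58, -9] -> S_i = Random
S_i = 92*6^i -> [92, 552, 3312, 19872, 119232]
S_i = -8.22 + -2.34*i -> [-8.22, -10.56, -12.9, -15.24, -17.58]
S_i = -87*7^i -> [-87, -609, -4263, -29841, -208887]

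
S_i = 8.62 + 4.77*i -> [8.62, 13.39, 18.16, 22.93, 27.7]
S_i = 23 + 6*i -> [23, 29, 35, 41, 47]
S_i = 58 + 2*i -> [58, 60, 62, 64, 66]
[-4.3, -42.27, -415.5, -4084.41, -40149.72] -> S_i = -4.30*9.83^i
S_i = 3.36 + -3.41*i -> [3.36, -0.05, -3.46, -6.87, -10.28]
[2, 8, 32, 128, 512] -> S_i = 2*4^i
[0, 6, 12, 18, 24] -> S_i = 0 + 6*i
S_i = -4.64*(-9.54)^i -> [-4.64, 44.27, -422.29, 4028.68, -38433.64]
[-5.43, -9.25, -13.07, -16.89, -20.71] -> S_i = -5.43 + -3.82*i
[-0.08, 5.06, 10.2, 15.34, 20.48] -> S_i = -0.08 + 5.14*i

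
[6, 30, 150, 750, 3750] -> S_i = 6*5^i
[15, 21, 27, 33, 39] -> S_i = 15 + 6*i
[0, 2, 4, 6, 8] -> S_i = 0 + 2*i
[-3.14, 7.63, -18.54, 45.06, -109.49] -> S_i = -3.14*(-2.43)^i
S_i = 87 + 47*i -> [87, 134, 181, 228, 275]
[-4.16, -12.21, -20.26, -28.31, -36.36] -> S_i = -4.16 + -8.05*i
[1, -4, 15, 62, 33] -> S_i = Random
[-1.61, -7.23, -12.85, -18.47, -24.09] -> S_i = -1.61 + -5.62*i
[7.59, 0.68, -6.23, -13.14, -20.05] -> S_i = 7.59 + -6.91*i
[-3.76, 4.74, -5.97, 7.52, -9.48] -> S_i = -3.76*(-1.26)^i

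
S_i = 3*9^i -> [3, 27, 243, 2187, 19683]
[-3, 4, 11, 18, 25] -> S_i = -3 + 7*i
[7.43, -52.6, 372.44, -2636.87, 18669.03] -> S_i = 7.43*(-7.08)^i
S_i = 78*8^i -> [78, 624, 4992, 39936, 319488]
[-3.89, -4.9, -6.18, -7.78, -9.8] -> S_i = -3.89*1.26^i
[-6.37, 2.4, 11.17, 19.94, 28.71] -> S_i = -6.37 + 8.77*i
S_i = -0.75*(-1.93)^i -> [-0.75, 1.45, -2.79, 5.39, -10.41]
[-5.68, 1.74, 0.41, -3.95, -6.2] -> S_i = Random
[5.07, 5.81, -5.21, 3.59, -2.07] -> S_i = Random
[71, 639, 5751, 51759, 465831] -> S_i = 71*9^i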